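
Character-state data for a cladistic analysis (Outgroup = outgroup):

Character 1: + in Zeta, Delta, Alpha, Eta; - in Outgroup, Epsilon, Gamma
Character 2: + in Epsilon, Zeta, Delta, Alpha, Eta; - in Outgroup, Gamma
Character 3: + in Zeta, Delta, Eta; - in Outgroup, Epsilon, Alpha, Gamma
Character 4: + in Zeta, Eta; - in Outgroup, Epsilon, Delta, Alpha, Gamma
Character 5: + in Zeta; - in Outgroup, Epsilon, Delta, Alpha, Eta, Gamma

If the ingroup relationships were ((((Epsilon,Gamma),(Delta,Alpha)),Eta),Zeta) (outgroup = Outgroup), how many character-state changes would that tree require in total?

10

Map each character onto ((((Epsilon,Gamma),(Delta,Alpha)),Eta),Zeta) (rooted by Outgroup) and count the minimum state changes it requires (Fitch parsimony):
Character 1: 2; Character 2: 2; Character 3: 3; Character 4: 2; Character 5: 1.
Total tree length = 10.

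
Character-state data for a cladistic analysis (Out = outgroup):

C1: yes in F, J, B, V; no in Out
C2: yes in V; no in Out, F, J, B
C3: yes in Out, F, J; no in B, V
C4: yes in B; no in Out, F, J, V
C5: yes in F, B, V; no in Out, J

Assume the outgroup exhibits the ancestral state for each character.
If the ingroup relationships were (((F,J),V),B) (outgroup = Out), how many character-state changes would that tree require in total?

Map each character onto (((F,J),V),B) (rooted by Out) and count the minimum state changes it requires (Fitch parsimony):
C1: 1; C2: 1; C3: 2; C4: 1; C5: 2.
Total tree length = 7.

7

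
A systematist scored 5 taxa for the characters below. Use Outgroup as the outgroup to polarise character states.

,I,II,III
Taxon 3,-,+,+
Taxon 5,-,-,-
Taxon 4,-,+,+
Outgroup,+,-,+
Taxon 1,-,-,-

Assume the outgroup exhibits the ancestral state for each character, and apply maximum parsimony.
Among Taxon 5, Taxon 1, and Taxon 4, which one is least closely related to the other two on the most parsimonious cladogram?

Taxon 4

Character polarity is set by the outgroup: the derived state is whichever differs from the outgroup's state, so for I, III the derived state is '-', and for the remaining characters it is '+'.
I (derived state '-') is shared by all ingroup taxa — unites the whole ingroup.
II: derived state '+' in Taxon 3 and Taxon 4 only — synapomorphy for {Taxon 3, Taxon 4}.
III: derived state '-' in Taxon 1 and Taxon 5 only — synapomorphy for {Taxon 1, Taxon 5}.
Most parsimonious ingroup topology: ((Taxon 3,Taxon 4),(Taxon 1,Taxon 5)).
Taxon 1 and Taxon 5 share a more recent common ancestor with each other than either does with Taxon 4, so Taxon 4 is the least closely related of the three.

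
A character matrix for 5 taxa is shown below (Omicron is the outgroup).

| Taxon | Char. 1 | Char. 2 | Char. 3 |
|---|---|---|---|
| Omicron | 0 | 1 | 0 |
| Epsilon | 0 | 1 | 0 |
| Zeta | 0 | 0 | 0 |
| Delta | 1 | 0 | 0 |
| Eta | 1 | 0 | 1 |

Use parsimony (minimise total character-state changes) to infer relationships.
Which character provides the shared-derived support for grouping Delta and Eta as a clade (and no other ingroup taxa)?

Char. 1

Character polarity is set by the outgroup: the derived state is whichever differs from the outgroup's state, so for Char. 2 the derived state is '0', and for the remaining characters it is '1'.
Char. 1 (derived state '1') is shared by Delta and Eta — a synapomorphy uniting that clade.
Only Delta, Eta, and Zeta show the derived state '0' for Char. 2, supporting them as a clade.
Char. 3 (derived state '1') is unique to Eta (autapomorphy; uninformative for grouping).
Most parsimonious ingroup topology: (Epsilon,(Zeta,(Delta,Eta))).
The clade {Delta, Eta} is supported by Char. 1: its derived state '1' occurs in exactly those taxa and in no other taxon (including the outgroup).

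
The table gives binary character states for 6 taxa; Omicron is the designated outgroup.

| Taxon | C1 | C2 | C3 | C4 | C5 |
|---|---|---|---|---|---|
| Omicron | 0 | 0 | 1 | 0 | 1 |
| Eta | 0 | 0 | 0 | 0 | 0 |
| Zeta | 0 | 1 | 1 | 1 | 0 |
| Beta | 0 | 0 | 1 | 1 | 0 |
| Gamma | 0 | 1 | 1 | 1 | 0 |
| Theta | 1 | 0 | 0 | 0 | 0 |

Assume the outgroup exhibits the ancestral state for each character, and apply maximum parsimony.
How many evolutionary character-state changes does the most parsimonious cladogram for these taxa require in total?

5

Character polarity is set by the outgroup: the derived state is whichever differs from the outgroup's state, so for C3, C5 the derived state is '0', and for the remaining characters it is '1'.
C1 (derived state '1') is unique to Theta (autapomorphy; uninformative for grouping).
C2: derived state '1' in Gamma and Zeta only — synapomorphy for {Gamma, Zeta}.
Only Eta and Theta show the derived state '0' for C3, supporting them as a clade.
C4: derived state '1' in Beta, Gamma, and Zeta only — synapomorphy for {Beta, Gamma, Zeta}.
All ingroup taxa share the derived state '0' for C5; it defines the ingroup but does not resolve relationships within it.
Most parsimonious ingroup topology: ((Eta,Theta),((Zeta,Gamma),Beta)).
Changes per character on this tree: C1: 1; C2: 1; C3: 1; C4: 1; C5: 1.
Total = 5.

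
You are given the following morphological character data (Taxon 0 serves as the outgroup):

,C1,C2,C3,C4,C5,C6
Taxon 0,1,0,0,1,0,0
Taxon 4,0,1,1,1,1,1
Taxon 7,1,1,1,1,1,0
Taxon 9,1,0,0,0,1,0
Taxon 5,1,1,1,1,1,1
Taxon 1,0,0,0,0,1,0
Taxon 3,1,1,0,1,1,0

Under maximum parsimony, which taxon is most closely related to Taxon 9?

Taxon 1

Character polarity is set by the outgroup: the derived state is whichever differs from the outgroup's state, so for C1, C4 the derived state is '0', and for the remaining characters it is '1'.
C1 groups Taxon 1 and Taxon 4, which is incompatible with the clades supported by the remaining characters; treating it as convergent (homoplasy) costs fewer steps than any alternative tree.
Only Taxon 3, Taxon 4, Taxon 5, and Taxon 7 show the derived state '1' for C2, supporting them as a clade.
C3 (derived state '1') is shared by Taxon 4, Taxon 5, and Taxon 7 — a synapomorphy uniting that clade.
C4: derived state '0' in Taxon 1 and Taxon 9 only — synapomorphy for {Taxon 1, Taxon 9}.
C5 (derived state '1') is shared by all ingroup taxa — unites the whole ingroup.
C6: derived state '1' in Taxon 4 and Taxon 5 only — synapomorphy for {Taxon 4, Taxon 5}.
Most parsimonious ingroup topology: ((((Taxon 4,Taxon 5),Taxon 7),Taxon 3),(Taxon 9,Taxon 1)).
Taxon 9 and Taxon 1 form a cherry on this tree, so they are sister taxa.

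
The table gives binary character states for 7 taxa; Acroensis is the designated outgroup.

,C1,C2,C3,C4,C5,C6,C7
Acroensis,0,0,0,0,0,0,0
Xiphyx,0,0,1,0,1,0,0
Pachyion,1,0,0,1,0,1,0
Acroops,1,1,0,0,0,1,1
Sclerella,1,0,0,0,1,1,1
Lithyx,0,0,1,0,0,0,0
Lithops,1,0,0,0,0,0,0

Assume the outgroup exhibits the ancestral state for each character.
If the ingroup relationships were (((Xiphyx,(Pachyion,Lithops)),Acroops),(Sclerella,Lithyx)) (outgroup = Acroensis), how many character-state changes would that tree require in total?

Map each character onto (((Xiphyx,(Pachyion,Lithops)),Acroops),(Sclerella,Lithyx)) (rooted by Acroensis) and count the minimum state changes it requires (Fitch parsimony):
C1: 3; C2: 1; C3: 2; C4: 1; C5: 2; C6: 3; C7: 2.
Total tree length = 14.

14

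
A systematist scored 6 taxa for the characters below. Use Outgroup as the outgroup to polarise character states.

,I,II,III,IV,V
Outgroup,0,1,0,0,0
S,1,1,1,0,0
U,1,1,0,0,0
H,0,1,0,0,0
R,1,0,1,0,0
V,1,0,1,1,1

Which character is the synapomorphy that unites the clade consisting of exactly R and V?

II

Character polarity is set by the outgroup: the derived state is whichever differs from the outgroup's state, so for II the derived state is '0', and for the remaining characters it is '1'.
Only R, S, U, and V show the derived state '1' for I, supporting them as a clade.
Only R and V show the derived state '0' for II, supporting them as a clade.
III: derived state '1' in R, S, and V only — synapomorphy for {R, S, V}.
IV: derived state '1' in V only — an autapomorphy, so it tells us nothing about relationships among taxa.
V (derived state '1') is unique to V (autapomorphy; uninformative for grouping).
Most parsimonious ingroup topology: (((S,(R,V)),U),H).
The clade {R, V} is supported by II: its derived state '0' occurs in exactly those taxa and in no other taxon (including the outgroup).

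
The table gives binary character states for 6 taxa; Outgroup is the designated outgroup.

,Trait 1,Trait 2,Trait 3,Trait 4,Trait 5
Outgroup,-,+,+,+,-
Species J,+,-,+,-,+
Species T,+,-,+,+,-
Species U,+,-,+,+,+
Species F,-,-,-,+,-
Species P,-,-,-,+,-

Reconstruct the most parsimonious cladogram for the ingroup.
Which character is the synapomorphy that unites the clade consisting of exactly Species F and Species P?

Character polarity is set by the outgroup: the derived state is whichever differs from the outgroup's state, so for Trait 2, Trait 3, Trait 4 the derived state is '-', and for the remaining characters it is '+'.
Trait 1 (derived state '+') is shared by Species J, Species T, and Species U — a synapomorphy uniting that clade.
Trait 2 (derived state '-') is shared by all ingroup taxa — unites the whole ingroup.
Trait 3 (derived state '-') is shared by Species F and Species P — a synapomorphy uniting that clade.
Trait 4: derived state '-' in Species J only — an autapomorphy, so it tells us nothing about relationships among taxa.
Trait 5: derived state '+' in Species J and Species U only — synapomorphy for {Species J, Species U}.
Most parsimonious ingroup topology: (((Species J,Species U),Species T),(Species F,Species P)).
The clade {Species F, Species P} is supported by Trait 3: its derived state '-' occurs in exactly those taxa and in no other taxon (including the outgroup).

Trait 3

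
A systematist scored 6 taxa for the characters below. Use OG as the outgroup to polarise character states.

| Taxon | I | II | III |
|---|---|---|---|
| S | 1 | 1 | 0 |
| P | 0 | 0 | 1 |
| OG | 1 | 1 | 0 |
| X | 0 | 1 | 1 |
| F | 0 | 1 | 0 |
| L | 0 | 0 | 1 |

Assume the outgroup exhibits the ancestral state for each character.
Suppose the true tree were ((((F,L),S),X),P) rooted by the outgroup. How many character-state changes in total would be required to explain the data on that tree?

7

Map each character onto ((((F,L),S),X),P) (rooted by OG) and count the minimum state changes it requires (Fitch parsimony):
I: 2; II: 2; III: 3.
Total tree length = 7.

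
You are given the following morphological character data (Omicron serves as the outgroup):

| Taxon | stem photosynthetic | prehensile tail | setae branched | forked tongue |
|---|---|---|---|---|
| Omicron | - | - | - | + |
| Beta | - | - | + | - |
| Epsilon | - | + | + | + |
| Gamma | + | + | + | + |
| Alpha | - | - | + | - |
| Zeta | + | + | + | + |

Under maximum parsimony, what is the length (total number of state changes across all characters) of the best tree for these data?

Character polarity is set by the outgroup: the derived state is whichever differs from the outgroup's state, so for forked tongue the derived state is '-', and for the remaining characters it is '+'.
stem photosynthetic (derived state '+') is shared by Gamma and Zeta — a synapomorphy uniting that clade.
prehensile tail: derived state '+' in Epsilon, Gamma, and Zeta only — synapomorphy for {Epsilon, Gamma, Zeta}.
All ingroup taxa share the derived state '+' for setae branched; it defines the ingroup but does not resolve relationships within it.
Only Alpha and Beta show the derived state '-' for forked tongue, supporting them as a clade.
Most parsimonious ingroup topology: ((Beta,Alpha),(Epsilon,(Gamma,Zeta))).
Changes per character on this tree: stem photosynthetic: 1; prehensile tail: 1; setae branched: 1; forked tongue: 1.
Total = 4.

4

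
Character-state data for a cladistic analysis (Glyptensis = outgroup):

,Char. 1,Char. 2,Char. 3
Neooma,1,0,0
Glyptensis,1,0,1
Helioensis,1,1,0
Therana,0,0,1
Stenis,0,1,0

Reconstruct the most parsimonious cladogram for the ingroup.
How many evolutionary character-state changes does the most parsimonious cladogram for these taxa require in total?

4

Character polarity is set by the outgroup: the derived state is whichever differs from the outgroup's state, so for Char. 1, Char. 3 the derived state is '0', and for the remaining characters it is '1'.
Char. 1 groups Stenis and Therana, which is incompatible with the clades supported by the remaining characters; treating it as convergent (homoplasy) costs fewer steps than any alternative tree.
Char. 2 (derived state '1') is shared by Helioensis and Stenis — a synapomorphy uniting that clade.
Only Helioensis, Neooma, and Stenis show the derived state '0' for Char. 3, supporting them as a clade.
Most parsimonious ingroup topology: (((Helioensis,Stenis),Neooma),Therana).
Changes per character on this tree: Char. 1: 2; Char. 2: 1; Char. 3: 1.
Total = 4.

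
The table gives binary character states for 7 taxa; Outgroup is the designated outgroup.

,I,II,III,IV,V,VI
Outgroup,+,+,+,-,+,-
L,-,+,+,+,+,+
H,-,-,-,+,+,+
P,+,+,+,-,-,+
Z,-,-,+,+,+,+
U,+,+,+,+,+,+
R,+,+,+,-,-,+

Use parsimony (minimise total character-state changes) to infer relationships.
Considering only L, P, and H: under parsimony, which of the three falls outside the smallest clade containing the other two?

P

Character polarity is set by the outgroup: the derived state is whichever differs from the outgroup's state, so for I, II, III, V the derived state is '-', and for the remaining characters it is '+'.
Only H, L, and Z show the derived state '-' for I, supporting them as a clade.
II (derived state '-') is shared by H and Z — a synapomorphy uniting that clade.
III (derived state '-') is unique to H (autapomorphy; uninformative for grouping).
Only H, L, U, and Z show the derived state '+' for IV, supporting them as a clade.
V: derived state '-' in P and R only — synapomorphy for {P, R}.
All ingroup taxa share the derived state '+' for VI; it defines the ingroup but does not resolve relationships within it.
Most parsimonious ingroup topology: (((L,(H,Z)),U),(P,R)).
H and L share a more recent common ancestor with each other than either does with P, so P is the least closely related of the three.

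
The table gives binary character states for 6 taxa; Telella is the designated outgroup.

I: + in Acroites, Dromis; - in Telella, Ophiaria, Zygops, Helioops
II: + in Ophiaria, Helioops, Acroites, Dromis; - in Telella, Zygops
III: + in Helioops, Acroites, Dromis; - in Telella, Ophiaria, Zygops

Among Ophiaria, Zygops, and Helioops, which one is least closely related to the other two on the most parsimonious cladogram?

Zygops

The outgroup has state '-' for every character, so '+' is the derived state throughout.
I (derived state '+') is shared by Acroites and Dromis — a synapomorphy uniting that clade.
II (derived state '+') is shared by Acroites, Dromis, Helioops, and Ophiaria — a synapomorphy uniting that clade.
III: derived state '+' in Acroites, Dromis, and Helioops only — synapomorphy for {Acroites, Dromis, Helioops}.
Most parsimonious ingroup topology: ((Ophiaria,(Helioops,(Acroites,Dromis))),Zygops).
Ophiaria and Helioops share a more recent common ancestor with each other than either does with Zygops, so Zygops is the least closely related of the three.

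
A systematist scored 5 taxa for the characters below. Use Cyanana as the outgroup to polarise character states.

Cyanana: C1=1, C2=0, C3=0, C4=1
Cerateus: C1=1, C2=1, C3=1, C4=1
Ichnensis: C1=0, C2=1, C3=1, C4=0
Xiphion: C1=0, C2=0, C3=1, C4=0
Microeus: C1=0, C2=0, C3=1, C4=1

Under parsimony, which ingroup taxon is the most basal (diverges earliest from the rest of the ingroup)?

Character polarity is set by the outgroup: the derived state is whichever differs from the outgroup's state, so for C1, C4 the derived state is '0', and for the remaining characters it is '1'.
C1: derived state '0' in Ichnensis, Microeus, and Xiphion only — synapomorphy for {Ichnensis, Microeus, Xiphion}.
C2 (state '1') occurs in Cerateus and Ichnensis but conflicts with the nesting implied by the other characters — most parsimoniously interpreted as homoplasy.
All ingroup taxa share the derived state '1' for C3; it defines the ingroup but does not resolve relationships within it.
C4: derived state '0' in Ichnensis and Xiphion only — synapomorphy for {Ichnensis, Xiphion}.
Most parsimonious ingroup topology: (Cerateus,((Ichnensis,Xiphion),Microeus)).
Cerateus is sister to the clade containing all other ingroup taxa, so it is the earliest-diverging (most basal) ingroup lineage.

Cerateus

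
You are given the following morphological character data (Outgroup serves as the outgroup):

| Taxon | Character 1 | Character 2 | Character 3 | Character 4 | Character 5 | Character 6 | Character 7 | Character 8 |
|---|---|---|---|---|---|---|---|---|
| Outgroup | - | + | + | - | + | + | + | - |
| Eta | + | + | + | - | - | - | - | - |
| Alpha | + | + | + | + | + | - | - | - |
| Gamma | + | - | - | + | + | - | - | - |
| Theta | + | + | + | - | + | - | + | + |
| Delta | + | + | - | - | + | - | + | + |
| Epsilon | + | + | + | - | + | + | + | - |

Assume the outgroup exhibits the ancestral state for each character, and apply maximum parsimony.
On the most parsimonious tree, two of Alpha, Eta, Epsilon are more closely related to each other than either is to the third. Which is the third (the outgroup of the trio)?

Character polarity is set by the outgroup: the derived state is whichever differs from the outgroup's state, so for Character 2, Character 3, Character 5, Character 6, Character 7 the derived state is '-', and for the remaining characters it is '+'.
All ingroup taxa share the derived state '+' for Character 1; it defines the ingroup but does not resolve relationships within it.
Character 2 (derived state '-') is unique to Gamma (autapomorphy; uninformative for grouping).
Character 3 groups Delta and Gamma, which is incompatible with the clades supported by the remaining characters; treating it as convergent (homoplasy) costs fewer steps than any alternative tree.
Character 4 (derived state '+') is shared by Alpha and Gamma — a synapomorphy uniting that clade.
Character 5 (derived state '-') is unique to Eta (autapomorphy; uninformative for grouping).
Character 6 (derived state '-') is shared by Alpha, Delta, Eta, Gamma, and Theta — a synapomorphy uniting that clade.
Only Alpha, Eta, and Gamma show the derived state '-' for Character 7, supporting them as a clade.
Only Delta and Theta show the derived state '+' for Character 8, supporting them as a clade.
Most parsimonious ingroup topology: (((Eta,(Alpha,Gamma)),(Theta,Delta)),Epsilon).
Eta and Alpha share a more recent common ancestor with each other than either does with Epsilon, so Epsilon is the least closely related of the three.

Epsilon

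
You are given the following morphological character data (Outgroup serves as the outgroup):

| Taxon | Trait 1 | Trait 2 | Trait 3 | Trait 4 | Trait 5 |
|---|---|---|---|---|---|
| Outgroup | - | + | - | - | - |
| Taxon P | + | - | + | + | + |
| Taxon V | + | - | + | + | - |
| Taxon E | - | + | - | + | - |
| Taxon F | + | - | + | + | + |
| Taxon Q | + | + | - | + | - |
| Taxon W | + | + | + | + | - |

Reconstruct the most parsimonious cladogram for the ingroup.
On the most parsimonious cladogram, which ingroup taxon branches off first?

Character polarity is set by the outgroup: the derived state is whichever differs from the outgroup's state, so for Trait 2 the derived state is '-', and for the remaining characters it is '+'.
Trait 1: derived state '+' in Taxon F, Taxon P, Taxon Q, Taxon V, and Taxon W only — synapomorphy for {Taxon F, Taxon P, Taxon Q, Taxon V, Taxon W}.
Only Taxon F, Taxon P, and Taxon V show the derived state '-' for Trait 2, supporting them as a clade.
Trait 3: derived state '+' in Taxon F, Taxon P, Taxon V, and Taxon W only — synapomorphy for {Taxon F, Taxon P, Taxon V, Taxon W}.
All ingroup taxa share the derived state '+' for Trait 4; it defines the ingroup but does not resolve relationships within it.
Trait 5 (derived state '+') is shared by Taxon F and Taxon P — a synapomorphy uniting that clade.
Most parsimonious ingroup topology: (((((Taxon P,Taxon F),Taxon V),Taxon W),Taxon Q),Taxon E).
Taxon E is sister to the clade containing all other ingroup taxa, so it is the earliest-diverging (most basal) ingroup lineage.

Taxon E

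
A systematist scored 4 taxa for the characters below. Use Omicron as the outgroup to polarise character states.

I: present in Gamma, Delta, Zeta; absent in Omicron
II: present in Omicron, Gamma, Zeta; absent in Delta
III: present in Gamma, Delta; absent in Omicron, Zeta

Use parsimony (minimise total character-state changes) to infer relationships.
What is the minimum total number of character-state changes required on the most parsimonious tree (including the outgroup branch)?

3

Character polarity is set by the outgroup: the derived state is whichever differs from the outgroup's state, so for II the derived state is 'absent', and for the remaining characters it is 'present'.
All ingroup taxa share the derived state 'present' for I; it defines the ingroup but does not resolve relationships within it.
II (derived state 'absent') is unique to Delta (autapomorphy; uninformative for grouping).
III: derived state 'present' in Delta and Gamma only — synapomorphy for {Delta, Gamma}.
Most parsimonious ingroup topology: ((Gamma,Delta),Zeta).
Changes per character on this tree: I: 1; II: 1; III: 1.
Total = 3.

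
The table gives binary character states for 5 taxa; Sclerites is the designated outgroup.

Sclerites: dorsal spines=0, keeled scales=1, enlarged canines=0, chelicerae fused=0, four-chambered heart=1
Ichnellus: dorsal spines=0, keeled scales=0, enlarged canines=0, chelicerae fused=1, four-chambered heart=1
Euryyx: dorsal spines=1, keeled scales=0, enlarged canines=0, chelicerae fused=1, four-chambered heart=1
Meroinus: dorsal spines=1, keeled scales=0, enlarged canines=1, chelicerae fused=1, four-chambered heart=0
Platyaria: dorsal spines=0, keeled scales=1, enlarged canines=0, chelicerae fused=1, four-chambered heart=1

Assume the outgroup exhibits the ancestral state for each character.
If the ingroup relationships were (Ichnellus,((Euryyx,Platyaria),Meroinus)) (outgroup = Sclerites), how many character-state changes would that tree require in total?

Map each character onto (Ichnellus,((Euryyx,Platyaria),Meroinus)) (rooted by Sclerites) and count the minimum state changes it requires (Fitch parsimony):
dorsal spines: 2; keeled scales: 2; enlarged canines: 1; chelicerae fused: 1; four-chambered heart: 1.
Total tree length = 7.

7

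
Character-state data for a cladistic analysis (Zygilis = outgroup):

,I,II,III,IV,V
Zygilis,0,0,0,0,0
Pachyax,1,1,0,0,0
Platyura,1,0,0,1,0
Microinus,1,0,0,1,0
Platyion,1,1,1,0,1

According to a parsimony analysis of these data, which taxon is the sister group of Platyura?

Microinus

The outgroup has state '0' for every character, so '1' is the derived state throughout.
All ingroup taxa share the derived state '1' for I; it defines the ingroup but does not resolve relationships within it.
Only Pachyax and Platyion show the derived state '1' for II, supporting them as a clade.
III (derived state '1') is unique to Platyion (autapomorphy; uninformative for grouping).
IV: derived state '1' in Microinus and Platyura only — synapomorphy for {Microinus, Platyura}.
V (derived state '1') is unique to Platyion (autapomorphy; uninformative for grouping).
Most parsimonious ingroup topology: ((Pachyax,Platyion),(Platyura,Microinus)).
Platyura and Microinus form a cherry on this tree, so they are sister taxa.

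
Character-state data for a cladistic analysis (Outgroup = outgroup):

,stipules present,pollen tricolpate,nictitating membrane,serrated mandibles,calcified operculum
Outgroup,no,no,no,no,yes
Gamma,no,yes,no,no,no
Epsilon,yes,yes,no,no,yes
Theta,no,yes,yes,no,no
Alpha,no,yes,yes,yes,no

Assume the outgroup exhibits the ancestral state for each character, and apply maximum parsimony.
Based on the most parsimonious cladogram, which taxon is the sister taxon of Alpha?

Character polarity is set by the outgroup: the derived state is whichever differs from the outgroup's state, so for calcified operculum the derived state is 'no', and for the remaining characters it is 'yes'.
stipules present (derived state 'yes') is unique to Epsilon (autapomorphy; uninformative for grouping).
All ingroup taxa share the derived state 'yes' for pollen tricolpate; it defines the ingroup but does not resolve relationships within it.
nictitating membrane: derived state 'yes' in Alpha and Theta only — synapomorphy for {Alpha, Theta}.
serrated mandibles: derived state 'yes' in Alpha only — an autapomorphy, so it tells us nothing about relationships among taxa.
calcified operculum (derived state 'no') is shared by Alpha, Gamma, and Theta — a synapomorphy uniting that clade.
Most parsimonious ingroup topology: ((Gamma,(Theta,Alpha)),Epsilon).
Alpha and Theta form a cherry on this tree, so they are sister taxa.

Theta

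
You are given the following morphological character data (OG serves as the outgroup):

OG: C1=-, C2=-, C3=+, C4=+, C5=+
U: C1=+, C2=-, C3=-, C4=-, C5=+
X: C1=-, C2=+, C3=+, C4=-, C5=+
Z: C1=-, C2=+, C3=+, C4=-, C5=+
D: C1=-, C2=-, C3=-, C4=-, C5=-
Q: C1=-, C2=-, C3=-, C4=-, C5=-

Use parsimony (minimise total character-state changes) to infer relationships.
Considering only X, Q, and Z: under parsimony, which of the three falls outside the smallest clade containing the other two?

Q

Character polarity is set by the outgroup: the derived state is whichever differs from the outgroup's state, so for C3, C4, C5 the derived state is '-', and for the remaining characters it is '+'.
C1: derived state '+' in U only — an autapomorphy, so it tells us nothing about relationships among taxa.
Only X and Z show the derived state '+' for C2, supporting them as a clade.
Only D, Q, and U show the derived state '-' for C3, supporting them as a clade.
C4 (derived state '-') is shared by all ingroup taxa — unites the whole ingroup.
C5 (derived state '-') is shared by D and Q — a synapomorphy uniting that clade.
Most parsimonious ingroup topology: ((U,(D,Q)),(X,Z)).
X and Z share a more recent common ancestor with each other than either does with Q, so Q is the least closely related of the three.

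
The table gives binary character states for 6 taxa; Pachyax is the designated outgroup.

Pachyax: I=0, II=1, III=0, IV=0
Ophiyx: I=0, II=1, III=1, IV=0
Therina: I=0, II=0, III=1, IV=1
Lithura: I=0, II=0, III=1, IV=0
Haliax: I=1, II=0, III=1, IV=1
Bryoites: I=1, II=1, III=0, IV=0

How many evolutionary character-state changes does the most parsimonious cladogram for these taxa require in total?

Character polarity is set by the outgroup: the derived state is whichever differs from the outgroup's state, so for II the derived state is '0', and for the remaining characters it is '1'.
I groups Bryoites and Haliax, which is incompatible with the clades supported by the remaining characters; treating it as convergent (homoplasy) costs fewer steps than any alternative tree.
Only Haliax, Lithura, and Therina show the derived state '0' for II, supporting them as a clade.
III: derived state '1' in Haliax, Lithura, Ophiyx, and Therina only — synapomorphy for {Haliax, Lithura, Ophiyx, Therina}.
IV (derived state '1') is shared by Haliax and Therina — a synapomorphy uniting that clade.
Most parsimonious ingroup topology: ((Ophiyx,((Therina,Haliax),Lithura)),Bryoites).
Changes per character on this tree: I: 2; II: 1; III: 1; IV: 1.
Total = 5.

5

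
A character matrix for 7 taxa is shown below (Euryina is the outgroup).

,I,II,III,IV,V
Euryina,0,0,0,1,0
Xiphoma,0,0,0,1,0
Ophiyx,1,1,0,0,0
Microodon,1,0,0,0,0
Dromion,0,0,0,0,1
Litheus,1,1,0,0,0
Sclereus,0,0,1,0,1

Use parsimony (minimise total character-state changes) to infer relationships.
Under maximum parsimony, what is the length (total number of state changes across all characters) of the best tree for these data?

5

Character polarity is set by the outgroup: the derived state is whichever differs from the outgroup's state, so for IV the derived state is '0', and for the remaining characters it is '1'.
I: derived state '1' in Litheus, Microodon, and Ophiyx only — synapomorphy for {Litheus, Microodon, Ophiyx}.
II: derived state '1' in Litheus and Ophiyx only — synapomorphy for {Litheus, Ophiyx}.
III: derived state '1' in Sclereus only — an autapomorphy, so it tells us nothing about relationships among taxa.
IV (derived state '0') is shared by Dromion, Litheus, Microodon, Ophiyx, and Sclereus — a synapomorphy uniting that clade.
V: derived state '1' in Dromion and Sclereus only — synapomorphy for {Dromion, Sclereus}.
Most parsimonious ingroup topology: (Xiphoma,(((Ophiyx,Litheus),Microodon),(Dromion,Sclereus))).
Changes per character on this tree: I: 1; II: 1; III: 1; IV: 1; V: 1.
Total = 5.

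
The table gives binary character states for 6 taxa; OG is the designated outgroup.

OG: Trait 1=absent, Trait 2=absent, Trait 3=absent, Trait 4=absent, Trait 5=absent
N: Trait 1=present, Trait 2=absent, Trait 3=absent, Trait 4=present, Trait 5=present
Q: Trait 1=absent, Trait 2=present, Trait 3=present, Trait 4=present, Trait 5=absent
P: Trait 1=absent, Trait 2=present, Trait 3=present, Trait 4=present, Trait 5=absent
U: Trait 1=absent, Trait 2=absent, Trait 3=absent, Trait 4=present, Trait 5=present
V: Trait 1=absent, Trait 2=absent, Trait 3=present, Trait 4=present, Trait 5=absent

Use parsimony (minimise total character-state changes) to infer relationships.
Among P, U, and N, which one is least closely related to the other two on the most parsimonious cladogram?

P

The outgroup has state 'absent' for every character, so 'present' is the derived state throughout.
Trait 1 (derived state 'present') is unique to N (autapomorphy; uninformative for grouping).
Only P and Q show the derived state 'present' for Trait 2, supporting them as a clade.
Trait 3 (derived state 'present') is shared by P, Q, and V — a synapomorphy uniting that clade.
Trait 4 (derived state 'present') is shared by all ingroup taxa — unites the whole ingroup.
Only N and U show the derived state 'present' for Trait 5, supporting them as a clade.
Most parsimonious ingroup topology: ((N,U),((Q,P),V)).
N and U share a more recent common ancestor with each other than either does with P, so P is the least closely related of the three.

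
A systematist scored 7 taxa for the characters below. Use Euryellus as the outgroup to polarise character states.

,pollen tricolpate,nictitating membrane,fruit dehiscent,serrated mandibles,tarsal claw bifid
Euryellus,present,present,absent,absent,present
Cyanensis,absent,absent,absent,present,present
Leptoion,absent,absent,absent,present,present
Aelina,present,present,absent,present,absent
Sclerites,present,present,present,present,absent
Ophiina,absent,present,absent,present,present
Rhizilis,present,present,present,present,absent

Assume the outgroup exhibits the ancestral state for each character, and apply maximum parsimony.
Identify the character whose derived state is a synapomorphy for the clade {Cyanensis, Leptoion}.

nictitating membrane

Character polarity is set by the outgroup: the derived state is whichever differs from the outgroup's state, so for pollen tricolpate, nictitating membrane, tarsal claw bifid the derived state is 'absent', and for the remaining characters it is 'present'.
Only Cyanensis, Leptoion, and Ophiina show the derived state 'absent' for pollen tricolpate, supporting them as a clade.
nictitating membrane: derived state 'absent' in Cyanensis and Leptoion only — synapomorphy for {Cyanensis, Leptoion}.
fruit dehiscent (derived state 'present') is shared by Rhizilis and Sclerites — a synapomorphy uniting that clade.
All ingroup taxa share the derived state 'present' for serrated mandibles; it defines the ingroup but does not resolve relationships within it.
tarsal claw bifid: derived state 'absent' in Aelina, Rhizilis, and Sclerites only — synapomorphy for {Aelina, Rhizilis, Sclerites}.
Most parsimonious ingroup topology: (((Cyanensis,Leptoion),Ophiina),(Aelina,(Sclerites,Rhizilis))).
The clade {Cyanensis, Leptoion} is supported by nictitating membrane: its derived state 'absent' occurs in exactly those taxa and in no other taxon (including the outgroup).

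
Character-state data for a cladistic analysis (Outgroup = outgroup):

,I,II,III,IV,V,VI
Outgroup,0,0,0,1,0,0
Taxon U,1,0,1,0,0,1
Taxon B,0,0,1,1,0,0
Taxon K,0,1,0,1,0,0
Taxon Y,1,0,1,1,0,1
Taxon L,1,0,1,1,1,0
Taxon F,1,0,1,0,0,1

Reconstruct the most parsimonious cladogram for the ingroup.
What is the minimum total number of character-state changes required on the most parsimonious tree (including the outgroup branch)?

Character polarity is set by the outgroup: the derived state is whichever differs from the outgroup's state, so for IV the derived state is '0', and for the remaining characters it is '1'.
I: derived state '1' in Taxon F, Taxon L, Taxon U, and Taxon Y only — synapomorphy for {Taxon F, Taxon L, Taxon U, Taxon Y}.
II (derived state '1') is unique to Taxon K (autapomorphy; uninformative for grouping).
Only Taxon B, Taxon F, Taxon L, Taxon U, and Taxon Y show the derived state '1' for III, supporting them as a clade.
Only Taxon F and Taxon U show the derived state '0' for IV, supporting them as a clade.
V (derived state '1') is unique to Taxon L (autapomorphy; uninformative for grouping).
VI (derived state '1') is shared by Taxon F, Taxon U, and Taxon Y — a synapomorphy uniting that clade.
Most parsimonious ingroup topology: (((((Taxon U,Taxon F),Taxon Y),Taxon L),Taxon B),Taxon K).
Changes per character on this tree: I: 1; II: 1; III: 1; IV: 1; V: 1; VI: 1.
Total = 6.

6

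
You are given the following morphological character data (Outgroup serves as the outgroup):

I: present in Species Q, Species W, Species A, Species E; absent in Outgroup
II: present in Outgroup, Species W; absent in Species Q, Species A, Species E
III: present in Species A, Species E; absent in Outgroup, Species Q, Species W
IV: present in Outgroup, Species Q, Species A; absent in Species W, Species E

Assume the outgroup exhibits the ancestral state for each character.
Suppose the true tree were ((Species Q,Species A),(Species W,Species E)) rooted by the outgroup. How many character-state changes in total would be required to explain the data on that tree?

6

Map each character onto ((Species Q,Species A),(Species W,Species E)) (rooted by Outgroup) and count the minimum state changes it requires (Fitch parsimony):
I: 1; II: 2; III: 2; IV: 1.
Total tree length = 6.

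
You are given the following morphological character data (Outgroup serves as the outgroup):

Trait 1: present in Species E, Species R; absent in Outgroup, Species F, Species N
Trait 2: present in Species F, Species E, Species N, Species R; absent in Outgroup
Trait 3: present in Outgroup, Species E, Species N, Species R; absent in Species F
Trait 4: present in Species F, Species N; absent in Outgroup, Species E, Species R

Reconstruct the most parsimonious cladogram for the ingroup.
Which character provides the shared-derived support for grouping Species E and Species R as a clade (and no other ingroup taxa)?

Trait 1

Character polarity is set by the outgroup: the derived state is whichever differs from the outgroup's state, so for Trait 3 the derived state is 'absent', and for the remaining characters it is 'present'.
Trait 1 (derived state 'present') is shared by Species E and Species R — a synapomorphy uniting that clade.
Trait 2 (derived state 'present') is shared by all ingroup taxa — unites the whole ingroup.
Trait 3: derived state 'absent' in Species F only — an autapomorphy, so it tells us nothing about relationships among taxa.
Only Species F and Species N show the derived state 'present' for Trait 4, supporting them as a clade.
Most parsimonious ingroup topology: ((Species F,Species N),(Species E,Species R)).
The clade {Species E, Species R} is supported by Trait 1: its derived state 'present' occurs in exactly those taxa and in no other taxon (including the outgroup).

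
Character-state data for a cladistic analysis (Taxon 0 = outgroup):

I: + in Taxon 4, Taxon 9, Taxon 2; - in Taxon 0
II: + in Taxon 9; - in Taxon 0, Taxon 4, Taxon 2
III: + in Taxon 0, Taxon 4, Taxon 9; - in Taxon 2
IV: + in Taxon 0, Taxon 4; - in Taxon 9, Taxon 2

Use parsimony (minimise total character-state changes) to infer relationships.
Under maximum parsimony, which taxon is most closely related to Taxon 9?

Character polarity is set by the outgroup: the derived state is whichever differs from the outgroup's state, so for III, IV the derived state is '-', and for the remaining characters it is '+'.
I (derived state '+') is shared by all ingroup taxa — unites the whole ingroup.
II (derived state '+') is unique to Taxon 9 (autapomorphy; uninformative for grouping).
III (derived state '-') is unique to Taxon 2 (autapomorphy; uninformative for grouping).
IV (derived state '-') is shared by Taxon 2 and Taxon 9 — a synapomorphy uniting that clade.
Most parsimonious ingroup topology: (Taxon 4,(Taxon 9,Taxon 2)).
Taxon 9 and Taxon 2 form a cherry on this tree, so they are sister taxa.

Taxon 2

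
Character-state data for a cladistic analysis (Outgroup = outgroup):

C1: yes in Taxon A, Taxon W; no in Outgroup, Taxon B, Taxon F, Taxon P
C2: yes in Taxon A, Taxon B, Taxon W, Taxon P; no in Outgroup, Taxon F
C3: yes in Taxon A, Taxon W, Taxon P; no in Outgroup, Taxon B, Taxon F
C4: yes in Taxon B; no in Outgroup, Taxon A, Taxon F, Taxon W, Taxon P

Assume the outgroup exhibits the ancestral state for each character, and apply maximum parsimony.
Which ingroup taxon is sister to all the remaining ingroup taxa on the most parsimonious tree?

Taxon F

The outgroup has state 'no' for every character, so 'yes' is the derived state throughout.
Only Taxon A and Taxon W show the derived state 'yes' for C1, supporting them as a clade.
C2 (derived state 'yes') is shared by Taxon A, Taxon B, Taxon P, and Taxon W — a synapomorphy uniting that clade.
C3: derived state 'yes' in Taxon A, Taxon P, and Taxon W only — synapomorphy for {Taxon A, Taxon P, Taxon W}.
C4: derived state 'yes' in Taxon B only — an autapomorphy, so it tells us nothing about relationships among taxa.
Most parsimonious ingroup topology: ((((Taxon A,Taxon W),Taxon P),Taxon B),Taxon F).
Taxon F is sister to the clade containing all other ingroup taxa, so it is the earliest-diverging (most basal) ingroup lineage.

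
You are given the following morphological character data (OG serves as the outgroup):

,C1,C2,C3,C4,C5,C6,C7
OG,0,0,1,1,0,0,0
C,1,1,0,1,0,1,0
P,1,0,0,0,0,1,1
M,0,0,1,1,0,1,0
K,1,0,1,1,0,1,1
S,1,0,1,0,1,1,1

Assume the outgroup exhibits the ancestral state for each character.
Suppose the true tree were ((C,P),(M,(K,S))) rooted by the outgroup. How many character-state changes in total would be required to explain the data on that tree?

Map each character onto ((C,P),(M,(K,S))) (rooted by OG) and count the minimum state changes it requires (Fitch parsimony):
C1: 2; C2: 1; C3: 1; C4: 2; C5: 1; C6: 1; C7: 2.
Total tree length = 10.

10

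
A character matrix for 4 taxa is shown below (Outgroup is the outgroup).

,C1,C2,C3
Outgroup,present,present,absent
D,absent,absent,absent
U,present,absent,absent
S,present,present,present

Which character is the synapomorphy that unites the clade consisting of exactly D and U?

C2

Character polarity is set by the outgroup: the derived state is whichever differs from the outgroup's state, so for C1, C2 the derived state is 'absent', and for the remaining characters it is 'present'.
C1: derived state 'absent' in D only — an autapomorphy, so it tells us nothing about relationships among taxa.
C2: derived state 'absent' in D and U only — synapomorphy for {D, U}.
C3 (derived state 'present') is unique to S (autapomorphy; uninformative for grouping).
Most parsimonious ingroup topology: ((D,U),S).
The clade {D, U} is supported by C2: its derived state 'absent' occurs in exactly those taxa and in no other taxon (including the outgroup).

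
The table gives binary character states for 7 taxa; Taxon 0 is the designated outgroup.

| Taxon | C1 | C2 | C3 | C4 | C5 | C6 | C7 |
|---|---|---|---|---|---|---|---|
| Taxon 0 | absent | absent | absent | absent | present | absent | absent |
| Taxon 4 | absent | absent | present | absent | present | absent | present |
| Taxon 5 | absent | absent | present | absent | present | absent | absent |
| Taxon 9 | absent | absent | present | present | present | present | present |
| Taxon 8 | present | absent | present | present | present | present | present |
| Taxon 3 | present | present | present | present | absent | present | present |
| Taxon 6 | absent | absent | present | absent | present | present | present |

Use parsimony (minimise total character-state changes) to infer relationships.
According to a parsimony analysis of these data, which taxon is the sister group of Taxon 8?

Character polarity is set by the outgroup: the derived state is whichever differs from the outgroup's state, so for C5 the derived state is 'absent', and for the remaining characters it is 'present'.
C1: derived state 'present' in Taxon 3 and Taxon 8 only — synapomorphy for {Taxon 3, Taxon 8}.
C2 (derived state 'present') is unique to Taxon 3 (autapomorphy; uninformative for grouping).
All ingroup taxa share the derived state 'present' for C3; it defines the ingroup but does not resolve relationships within it.
C4: derived state 'present' in Taxon 3, Taxon 8, and Taxon 9 only — synapomorphy for {Taxon 3, Taxon 8, Taxon 9}.
C5 (derived state 'absent') is unique to Taxon 3 (autapomorphy; uninformative for grouping).
C6: derived state 'present' in Taxon 3, Taxon 6, Taxon 8, and Taxon 9 only — synapomorphy for {Taxon 3, Taxon 6, Taxon 8, Taxon 9}.
Only Taxon 3, Taxon 4, Taxon 6, Taxon 8, and Taxon 9 show the derived state 'present' for C7, supporting them as a clade.
Most parsimonious ingroup topology: ((Taxon 4,((Taxon 9,(Taxon 8,Taxon 3)),Taxon 6)),Taxon 5).
Taxon 8 and Taxon 3 form a cherry on this tree, so they are sister taxa.

Taxon 3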